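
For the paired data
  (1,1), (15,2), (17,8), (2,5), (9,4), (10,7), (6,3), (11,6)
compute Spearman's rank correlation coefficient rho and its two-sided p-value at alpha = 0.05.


Step 1: Rank x and y separately (midranks; no ties here).
rank(x): 1->1, 15->7, 17->8, 2->2, 9->4, 10->5, 6->3, 11->6
rank(y): 1->1, 2->2, 8->8, 5->5, 4->4, 7->7, 3->3, 6->6
Step 2: d_i = R_x(i) - R_y(i); compute d_i^2.
  (1-1)^2=0, (7-2)^2=25, (8-8)^2=0, (2-5)^2=9, (4-4)^2=0, (5-7)^2=4, (3-3)^2=0, (6-6)^2=0
sum(d^2) = 38.
Step 3: rho = 1 - 6*38 / (8*(8^2 - 1)) = 1 - 228/504 = 0.547619.
Step 4: Under H0, t = rho * sqrt((n-2)/(1-rho^2)) = 1.6031 ~ t(6).
Step 5: Two-sided p-value from the t-distribution with 6 df = 0.160026.
Step 6: alpha = 0.05. fail to reject H0.

rho = 0.5476, p = 0.160026, fail to reject H0 at alpha = 0.05.


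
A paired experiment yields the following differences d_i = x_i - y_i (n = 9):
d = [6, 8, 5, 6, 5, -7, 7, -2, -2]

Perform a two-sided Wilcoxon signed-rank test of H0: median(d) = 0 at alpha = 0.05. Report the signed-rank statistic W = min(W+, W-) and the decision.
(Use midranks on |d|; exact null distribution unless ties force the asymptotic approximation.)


Step 1: Drop any zero differences (none here) and take |d_i|.
|d| = [6, 8, 5, 6, 5, 7, 7, 2, 2]
Step 2: Midrank |d_i| (ties get averaged ranks).
ranks: |6|->5.5, |8|->9, |5|->3.5, |6|->5.5, |5|->3.5, |7|->7.5, |7|->7.5, |2|->1.5, |2|->1.5
Step 3: Attach original signs; sum ranks with positive sign and with negative sign.
W+ = 5.5 + 9 + 3.5 + 5.5 + 3.5 + 7.5 = 34.5
W- = 7.5 + 1.5 + 1.5 = 10.5
(Check: W+ + W- = 45 should equal n(n+1)/2 = 45.)
Step 4: Test statistic W = min(W+, W-) = 10.5.
Step 5: Ties in |d|, so use the tie-corrected normal approximation.
        E[W] = n(n+1)/4 = 9*10/4 = 22.5.
        Tie groups: |d|=2 (t=2), |d|=5 (t=2), |d|=6 (t=2), |d|=7 (t=2); sum(t^3 - t) = 24.
        Var[W] = n(n+1)(2n+1)/24 - sum(t^3-t)/48 = 1710/24 - 24/48 = 70.75.
        z = (W - E[W]) / sqrt(Var[W]) = (10.5 - 22.5) / 8.4113 = -1.4267.
        Two-sided p = 2*Phi(z) = 0.153680.
Step 6: alpha = 0.05. fail to reject H0.

W+ = 34.5, W- = 10.5, W = min = 10.5, p = 0.153680, fail to reject H0.


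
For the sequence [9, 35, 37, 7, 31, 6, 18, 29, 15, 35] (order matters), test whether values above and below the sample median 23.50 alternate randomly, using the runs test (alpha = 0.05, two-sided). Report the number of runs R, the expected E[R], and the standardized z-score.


Step 1: Compute median = 23.50; label A = above, B = below.
Labels in order: BAABABBABA  (n_A = 5, n_B = 5)
Step 2: Count runs R = 8.
Step 3: Under H0 (random ordering), E[R] = 2*n_A*n_B/(n_A+n_B) + 1 = 2*5*5/10 + 1 = 6.0000.
        Var[R] = 2*n_A*n_B*(2*n_A*n_B - n_A - n_B) / ((n_A+n_B)^2 * (n_A+n_B-1)) = 2000/900 = 2.2222.
        SD[R] = 1.4907.
Step 4: Continuity-corrected z = (R - 0.5 - E[R]) / SD[R] = (8 - 0.5 - 6.0000) / 1.4907 = 1.0062.
Step 5: Two-sided p-value via normal approximation = 2*(1 - Phi(|z|)) = 0.314305.
Step 6: alpha = 0.05. fail to reject H0.

R = 8, z = 1.0062, p = 0.314305, fail to reject H0.


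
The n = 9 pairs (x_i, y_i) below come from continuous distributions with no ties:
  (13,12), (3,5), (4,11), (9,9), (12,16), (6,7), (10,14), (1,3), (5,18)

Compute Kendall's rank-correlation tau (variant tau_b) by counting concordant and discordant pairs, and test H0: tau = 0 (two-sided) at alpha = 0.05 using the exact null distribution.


Step 1: Enumerate the 36 unordered pairs (i,j) with i<j and classify each by sign(x_j-x_i) * sign(y_j-y_i).
  (1,2):dx=-10,dy=-7->C; (1,3):dx=-9,dy=-1->C; (1,4):dx=-4,dy=-3->C; (1,5):dx=-1,dy=+4->D
  (1,6):dx=-7,dy=-5->C; (1,7):dx=-3,dy=+2->D; (1,8):dx=-12,dy=-9->C; (1,9):dx=-8,dy=+6->D
  (2,3):dx=+1,dy=+6->C; (2,4):dx=+6,dy=+4->C; (2,5):dx=+9,dy=+11->C; (2,6):dx=+3,dy=+2->C
  (2,7):dx=+7,dy=+9->C; (2,8):dx=-2,dy=-2->C; (2,9):dx=+2,dy=+13->C; (3,4):dx=+5,dy=-2->D
  (3,5):dx=+8,dy=+5->C; (3,6):dx=+2,dy=-4->D; (3,7):dx=+6,dy=+3->C; (3,8):dx=-3,dy=-8->C
  (3,9):dx=+1,dy=+7->C; (4,5):dx=+3,dy=+7->C; (4,6):dx=-3,dy=-2->C; (4,7):dx=+1,dy=+5->C
  (4,8):dx=-8,dy=-6->C; (4,9):dx=-4,dy=+9->D; (5,6):dx=-6,dy=-9->C; (5,7):dx=-2,dy=-2->C
  (5,8):dx=-11,dy=-13->C; (5,9):dx=-7,dy=+2->D; (6,7):dx=+4,dy=+7->C; (6,8):dx=-5,dy=-4->C
  (6,9):dx=-1,dy=+11->D; (7,8):dx=-9,dy=-11->C; (7,9):dx=-5,dy=+4->D; (8,9):dx=+4,dy=+15->C
Step 2: C = 27, D = 9, total pairs = 36.
Step 3: tau = (C - D)/(n(n-1)/2) = (27 - 9)/36 = 0.500000.
Step 4: Exact two-sided p-value (enumerate n! = 362880 permutations of y under H0): p = 0.075176.
Step 5: alpha = 0.05. fail to reject H0.

tau_b = 0.5000 (C=27, D=9), p = 0.075176, fail to reject H0.


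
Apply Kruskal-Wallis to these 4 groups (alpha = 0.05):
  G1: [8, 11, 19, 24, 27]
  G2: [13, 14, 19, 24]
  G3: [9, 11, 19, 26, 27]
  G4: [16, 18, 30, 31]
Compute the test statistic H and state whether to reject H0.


Step 1: Combine all N = 18 observations and assign midranks.
sorted (value, group, rank): (8,G1,1), (9,G3,2), (11,G1,3.5), (11,G3,3.5), (13,G2,5), (14,G2,6), (16,G4,7), (18,G4,8), (19,G1,10), (19,G2,10), (19,G3,10), (24,G1,12.5), (24,G2,12.5), (26,G3,14), (27,G1,15.5), (27,G3,15.5), (30,G4,17), (31,G4,18)
Step 2: Sum ranks within each group.
R_1 = 42.5 (n_1 = 5)
R_2 = 33.5 (n_2 = 4)
R_3 = 45 (n_3 = 5)
R_4 = 50 (n_4 = 4)
Step 3: H = 12/(N(N+1)) * sum(R_i^2/n_i) - 3(N+1)
     = 12/(18*19) * (42.5^2/5 + 33.5^2/4 + 45^2/5 + 50^2/4) - 3*19
     = 0.035088 * 1671.81 - 57
     = 1.660088.
Step 4: Ties present; correction factor C = 1 - 42/(18^3 - 18) = 0.992776. Corrected H = 1.660088 / 0.992776 = 1.672167.
Step 5: Under H0, H ~ chi^2(3); p-value = 0.643139.
Step 6: alpha = 0.05. fail to reject H0.

H = 1.6722, df = 3, p = 0.643139, fail to reject H0.


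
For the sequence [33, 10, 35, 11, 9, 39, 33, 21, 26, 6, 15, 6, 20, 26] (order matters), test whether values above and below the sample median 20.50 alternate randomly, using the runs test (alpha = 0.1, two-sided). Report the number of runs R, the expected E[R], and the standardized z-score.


Step 1: Compute median = 20.50; label A = above, B = below.
Labels in order: ABABBAAAABBBBA  (n_A = 7, n_B = 7)
Step 2: Count runs R = 7.
Step 3: Under H0 (random ordering), E[R] = 2*n_A*n_B/(n_A+n_B) + 1 = 2*7*7/14 + 1 = 8.0000.
        Var[R] = 2*n_A*n_B*(2*n_A*n_B - n_A - n_B) / ((n_A+n_B)^2 * (n_A+n_B-1)) = 8232/2548 = 3.2308.
        SD[R] = 1.7974.
Step 4: Continuity-corrected z = (R + 0.5 - E[R]) / SD[R] = (7 + 0.5 - 8.0000) / 1.7974 = -0.2782.
Step 5: Two-sided p-value via normal approximation = 2*(1 - Phi(|z|)) = 0.780879.
Step 6: alpha = 0.1. fail to reject H0.

R = 7, z = -0.2782, p = 0.780879, fail to reject H0.


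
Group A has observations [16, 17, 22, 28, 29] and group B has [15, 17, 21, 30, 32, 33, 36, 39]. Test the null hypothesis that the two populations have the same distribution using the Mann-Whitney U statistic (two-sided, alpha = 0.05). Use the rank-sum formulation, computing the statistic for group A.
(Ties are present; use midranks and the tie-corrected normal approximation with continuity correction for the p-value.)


Step 1: Combine and sort all 13 observations; assign midranks.
sorted (value, group): (15,Y), (16,X), (17,X), (17,Y), (21,Y), (22,X), (28,X), (29,X), (30,Y), (32,Y), (33,Y), (36,Y), (39,Y)
ranks: 15->1, 16->2, 17->3.5, 17->3.5, 21->5, 22->6, 28->7, 29->8, 30->9, 32->10, 33->11, 36->12, 39->13
Step 2: Rank sum for X: R1 = 2 + 3.5 + 6 + 7 + 8 = 26.5.
Step 3: U_X = R1 - n1(n1+1)/2 = 26.5 - 5*6/2 = 26.5 - 15 = 11.5.
       U_Y = n1*n2 - U_X = 40 - 11.5 = 28.5.
Step 4: Ties are present, so use the tie-corrected normal approximation (with continuity correction) for the p-value.
Step 5: p-value = 0.240919; compare to alpha = 0.05. fail to reject H0.

U_X = 11.5, p = 0.240919, fail to reject H0 at alpha = 0.05.


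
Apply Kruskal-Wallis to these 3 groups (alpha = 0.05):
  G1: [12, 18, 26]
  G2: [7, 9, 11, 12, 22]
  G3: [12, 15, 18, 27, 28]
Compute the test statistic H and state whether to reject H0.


Step 1: Combine all N = 13 observations and assign midranks.
sorted (value, group, rank): (7,G2,1), (9,G2,2), (11,G2,3), (12,G1,5), (12,G2,5), (12,G3,5), (15,G3,7), (18,G1,8.5), (18,G3,8.5), (22,G2,10), (26,G1,11), (27,G3,12), (28,G3,13)
Step 2: Sum ranks within each group.
R_1 = 24.5 (n_1 = 3)
R_2 = 21 (n_2 = 5)
R_3 = 45.5 (n_3 = 5)
Step 3: H = 12/(N(N+1)) * sum(R_i^2/n_i) - 3(N+1)
     = 12/(13*14) * (24.5^2/3 + 21^2/5 + 45.5^2/5) - 3*14
     = 0.065934 * 702.333 - 42
     = 4.307692.
Step 4: Ties present; correction factor C = 1 - 30/(13^3 - 13) = 0.986264. Corrected H = 4.307692 / 0.986264 = 4.367688.
Step 5: Under H0, H ~ chi^2(2); p-value = 0.112608.
Step 6: alpha = 0.05. fail to reject H0.

H = 4.3677, df = 2, p = 0.112608, fail to reject H0.


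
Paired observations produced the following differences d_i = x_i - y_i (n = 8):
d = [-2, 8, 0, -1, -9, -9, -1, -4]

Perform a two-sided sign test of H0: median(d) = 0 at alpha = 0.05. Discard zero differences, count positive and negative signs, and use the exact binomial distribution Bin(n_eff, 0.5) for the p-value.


Step 1: Discard zero differences. Original n = 8; n_eff = number of nonzero differences = 7.
Nonzero differences (with sign): -2, +8, -1, -9, -9, -1, -4
Step 2: Count signs: positive = 1, negative = 6.
Step 3: Under H0: P(positive) = 0.5, so the number of positives S ~ Bin(7, 0.5).
Step 4: Two-sided exact p-value = sum of Bin(7,0.5) probabilities at or below the observed probability = 0.125000.
Step 5: alpha = 0.05. fail to reject H0.

n_eff = 7, pos = 1, neg = 6, p = 0.125000, fail to reject H0.


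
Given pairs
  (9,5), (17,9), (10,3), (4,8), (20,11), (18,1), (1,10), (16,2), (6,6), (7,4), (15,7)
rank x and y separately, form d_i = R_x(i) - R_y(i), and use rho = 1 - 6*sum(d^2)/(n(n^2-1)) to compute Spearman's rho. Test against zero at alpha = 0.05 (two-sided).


Step 1: Rank x and y separately (midranks; no ties here).
rank(x): 9->5, 17->9, 10->6, 4->2, 20->11, 18->10, 1->1, 16->8, 6->3, 7->4, 15->7
rank(y): 5->5, 9->9, 3->3, 8->8, 11->11, 1->1, 10->10, 2->2, 6->6, 4->4, 7->7
Step 2: d_i = R_x(i) - R_y(i); compute d_i^2.
  (5-5)^2=0, (9-9)^2=0, (6-3)^2=9, (2-8)^2=36, (11-11)^2=0, (10-1)^2=81, (1-10)^2=81, (8-2)^2=36, (3-6)^2=9, (4-4)^2=0, (7-7)^2=0
sum(d^2) = 252.
Step 3: rho = 1 - 6*252 / (11*(11^2 - 1)) = 1 - 1512/1320 = -0.145455.
Step 4: Under H0, t = rho * sqrt((n-2)/(1-rho^2)) = -0.4411 ~ t(9).
Step 5: Two-sided p-value from the t-distribution with 9 df = 0.669579.
Step 6: alpha = 0.05. fail to reject H0.

rho = -0.1455, p = 0.669579, fail to reject H0 at alpha = 0.05.


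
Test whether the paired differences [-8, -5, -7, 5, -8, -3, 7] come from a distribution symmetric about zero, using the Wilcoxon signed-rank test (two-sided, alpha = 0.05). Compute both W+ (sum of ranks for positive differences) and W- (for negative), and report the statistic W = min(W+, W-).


Step 1: Drop any zero differences (none here) and take |d_i|.
|d| = [8, 5, 7, 5, 8, 3, 7]
Step 2: Midrank |d_i| (ties get averaged ranks).
ranks: |8|->6.5, |5|->2.5, |7|->4.5, |5|->2.5, |8|->6.5, |3|->1, |7|->4.5
Step 3: Attach original signs; sum ranks with positive sign and with negative sign.
W+ = 2.5 + 4.5 = 7
W- = 6.5 + 2.5 + 4.5 + 6.5 + 1 = 21
(Check: W+ + W- = 28 should equal n(n+1)/2 = 28.)
Step 4: Test statistic W = min(W+, W-) = 7.
Step 5: Ties in |d|, so use the tie-corrected normal approximation.
        E[W] = n(n+1)/4 = 7*8/4 = 14.
        Tie groups: |d|=5 (t=2), |d|=7 (t=2), |d|=8 (t=2); sum(t^3 - t) = 18.
        Var[W] = n(n+1)(2n+1)/24 - sum(t^3-t)/48 = 840/24 - 18/48 = 34.625.
        z = (W - E[W]) / sqrt(Var[W]) = (7 - 14) / 5.8843 = -1.1896.
        Two-sided p = 2*Phi(z) = 0.234201.
Step 6: alpha = 0.05. fail to reject H0.

W+ = 7, W- = 21, W = min = 7, p = 0.234201, fail to reject H0.


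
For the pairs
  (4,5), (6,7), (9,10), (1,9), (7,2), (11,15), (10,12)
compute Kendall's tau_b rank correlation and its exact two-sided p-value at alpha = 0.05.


Step 1: Enumerate the 21 unordered pairs (i,j) with i<j and classify each by sign(x_j-x_i) * sign(y_j-y_i).
  (1,2):dx=+2,dy=+2->C; (1,3):dx=+5,dy=+5->C; (1,4):dx=-3,dy=+4->D; (1,5):dx=+3,dy=-3->D
  (1,6):dx=+7,dy=+10->C; (1,7):dx=+6,dy=+7->C; (2,3):dx=+3,dy=+3->C; (2,4):dx=-5,dy=+2->D
  (2,5):dx=+1,dy=-5->D; (2,6):dx=+5,dy=+8->C; (2,7):dx=+4,dy=+5->C; (3,4):dx=-8,dy=-1->C
  (3,5):dx=-2,dy=-8->C; (3,6):dx=+2,dy=+5->C; (3,7):dx=+1,dy=+2->C; (4,5):dx=+6,dy=-7->D
  (4,6):dx=+10,dy=+6->C; (4,7):dx=+9,dy=+3->C; (5,6):dx=+4,dy=+13->C; (5,7):dx=+3,dy=+10->C
  (6,7):dx=-1,dy=-3->C
Step 2: C = 16, D = 5, total pairs = 21.
Step 3: tau = (C - D)/(n(n-1)/2) = (16 - 5)/21 = 0.523810.
Step 4: Exact two-sided p-value (enumerate n! = 5040 permutations of y under H0): p = 0.136111.
Step 5: alpha = 0.05. fail to reject H0.

tau_b = 0.5238 (C=16, D=5), p = 0.136111, fail to reject H0.


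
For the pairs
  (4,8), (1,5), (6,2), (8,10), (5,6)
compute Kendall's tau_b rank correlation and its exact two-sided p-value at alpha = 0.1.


Step 1: Enumerate the 10 unordered pairs (i,j) with i<j and classify each by sign(x_j-x_i) * sign(y_j-y_i).
  (1,2):dx=-3,dy=-3->C; (1,3):dx=+2,dy=-6->D; (1,4):dx=+4,dy=+2->C; (1,5):dx=+1,dy=-2->D
  (2,3):dx=+5,dy=-3->D; (2,4):dx=+7,dy=+5->C; (2,5):dx=+4,dy=+1->C; (3,4):dx=+2,dy=+8->C
  (3,5):dx=-1,dy=+4->D; (4,5):dx=-3,dy=-4->C
Step 2: C = 6, D = 4, total pairs = 10.
Step 3: tau = (C - D)/(n(n-1)/2) = (6 - 4)/10 = 0.200000.
Step 4: Exact two-sided p-value (enumerate n! = 120 permutations of y under H0): p = 0.816667.
Step 5: alpha = 0.1. fail to reject H0.

tau_b = 0.2000 (C=6, D=4), p = 0.816667, fail to reject H0.


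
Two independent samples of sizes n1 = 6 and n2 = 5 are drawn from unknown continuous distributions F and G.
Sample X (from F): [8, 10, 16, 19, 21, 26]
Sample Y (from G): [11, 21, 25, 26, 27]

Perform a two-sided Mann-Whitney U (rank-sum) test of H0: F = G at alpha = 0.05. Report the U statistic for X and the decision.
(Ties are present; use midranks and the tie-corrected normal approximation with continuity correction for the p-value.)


Step 1: Combine and sort all 11 observations; assign midranks.
sorted (value, group): (8,X), (10,X), (11,Y), (16,X), (19,X), (21,X), (21,Y), (25,Y), (26,X), (26,Y), (27,Y)
ranks: 8->1, 10->2, 11->3, 16->4, 19->5, 21->6.5, 21->6.5, 25->8, 26->9.5, 26->9.5, 27->11
Step 2: Rank sum for X: R1 = 1 + 2 + 4 + 5 + 6.5 + 9.5 = 28.
Step 3: U_X = R1 - n1(n1+1)/2 = 28 - 6*7/2 = 28 - 21 = 7.
       U_Y = n1*n2 - U_X = 30 - 7 = 23.
Step 4: Ties are present, so use the tie-corrected normal approximation (with continuity correction) for the p-value.
Step 5: p-value = 0.168954; compare to alpha = 0.05. fail to reject H0.

U_X = 7, p = 0.168954, fail to reject H0 at alpha = 0.05.


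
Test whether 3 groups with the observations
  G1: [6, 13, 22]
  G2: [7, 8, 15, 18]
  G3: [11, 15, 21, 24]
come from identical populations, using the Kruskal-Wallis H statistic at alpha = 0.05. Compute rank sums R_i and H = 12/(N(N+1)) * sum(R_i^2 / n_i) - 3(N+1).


Step 1: Combine all N = 11 observations and assign midranks.
sorted (value, group, rank): (6,G1,1), (7,G2,2), (8,G2,3), (11,G3,4), (13,G1,5), (15,G2,6.5), (15,G3,6.5), (18,G2,8), (21,G3,9), (22,G1,10), (24,G3,11)
Step 2: Sum ranks within each group.
R_1 = 16 (n_1 = 3)
R_2 = 19.5 (n_2 = 4)
R_3 = 30.5 (n_3 = 4)
Step 3: H = 12/(N(N+1)) * sum(R_i^2/n_i) - 3(N+1)
     = 12/(11*12) * (16^2/3 + 19.5^2/4 + 30.5^2/4) - 3*12
     = 0.090909 * 412.958 - 36
     = 1.541667.
Step 4: Ties present; correction factor C = 1 - 6/(11^3 - 11) = 0.995455. Corrected H = 1.541667 / 0.995455 = 1.548706.
Step 5: Under H0, H ~ chi^2(2); p-value = 0.461002.
Step 6: alpha = 0.05. fail to reject H0.

H = 1.5487, df = 2, p = 0.461002, fail to reject H0.


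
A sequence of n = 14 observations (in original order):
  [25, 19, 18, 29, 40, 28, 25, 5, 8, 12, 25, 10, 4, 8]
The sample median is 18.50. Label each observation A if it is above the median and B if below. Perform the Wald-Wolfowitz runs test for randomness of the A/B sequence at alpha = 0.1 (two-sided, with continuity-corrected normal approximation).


Step 1: Compute median = 18.50; label A = above, B = below.
Labels in order: AABAAAABBBABBB  (n_A = 7, n_B = 7)
Step 2: Count runs R = 6.
Step 3: Under H0 (random ordering), E[R] = 2*n_A*n_B/(n_A+n_B) + 1 = 2*7*7/14 + 1 = 8.0000.
        Var[R] = 2*n_A*n_B*(2*n_A*n_B - n_A - n_B) / ((n_A+n_B)^2 * (n_A+n_B-1)) = 8232/2548 = 3.2308.
        SD[R] = 1.7974.
Step 4: Continuity-corrected z = (R + 0.5 - E[R]) / SD[R] = (6 + 0.5 - 8.0000) / 1.7974 = -0.8345.
Step 5: Two-sided p-value via normal approximation = 2*(1 - Phi(|z|)) = 0.403986.
Step 6: alpha = 0.1. fail to reject H0.

R = 6, z = -0.8345, p = 0.403986, fail to reject H0.


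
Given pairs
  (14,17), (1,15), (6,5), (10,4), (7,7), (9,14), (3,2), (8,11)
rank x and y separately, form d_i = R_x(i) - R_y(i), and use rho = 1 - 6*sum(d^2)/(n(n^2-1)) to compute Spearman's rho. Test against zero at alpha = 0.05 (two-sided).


Step 1: Rank x and y separately (midranks; no ties here).
rank(x): 14->8, 1->1, 6->3, 10->7, 7->4, 9->6, 3->2, 8->5
rank(y): 17->8, 15->7, 5->3, 4->2, 7->4, 14->6, 2->1, 11->5
Step 2: d_i = R_x(i) - R_y(i); compute d_i^2.
  (8-8)^2=0, (1-7)^2=36, (3-3)^2=0, (7-2)^2=25, (4-4)^2=0, (6-6)^2=0, (2-1)^2=1, (5-5)^2=0
sum(d^2) = 62.
Step 3: rho = 1 - 6*62 / (8*(8^2 - 1)) = 1 - 372/504 = 0.261905.
Step 4: Under H0, t = rho * sqrt((n-2)/(1-rho^2)) = 0.6647 ~ t(6).
Step 5: Two-sided p-value from the t-distribution with 6 df = 0.530923.
Step 6: alpha = 0.05. fail to reject H0.

rho = 0.2619, p = 0.530923, fail to reject H0 at alpha = 0.05.


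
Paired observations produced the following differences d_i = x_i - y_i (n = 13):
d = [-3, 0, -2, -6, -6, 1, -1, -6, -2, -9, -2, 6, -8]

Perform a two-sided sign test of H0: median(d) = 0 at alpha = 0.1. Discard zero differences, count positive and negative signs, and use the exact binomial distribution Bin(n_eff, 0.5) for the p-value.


Step 1: Discard zero differences. Original n = 13; n_eff = number of nonzero differences = 12.
Nonzero differences (with sign): -3, -2, -6, -6, +1, -1, -6, -2, -9, -2, +6, -8
Step 2: Count signs: positive = 2, negative = 10.
Step 3: Under H0: P(positive) = 0.5, so the number of positives S ~ Bin(12, 0.5).
Step 4: Two-sided exact p-value = sum of Bin(12,0.5) probabilities at or below the observed probability = 0.038574.
Step 5: alpha = 0.1. reject H0.

n_eff = 12, pos = 2, neg = 10, p = 0.038574, reject H0.


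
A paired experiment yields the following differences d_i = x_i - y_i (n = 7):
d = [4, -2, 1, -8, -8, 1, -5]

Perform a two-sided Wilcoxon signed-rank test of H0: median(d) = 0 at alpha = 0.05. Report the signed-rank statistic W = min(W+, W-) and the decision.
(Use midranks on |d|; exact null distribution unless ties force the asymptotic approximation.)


Step 1: Drop any zero differences (none here) and take |d_i|.
|d| = [4, 2, 1, 8, 8, 1, 5]
Step 2: Midrank |d_i| (ties get averaged ranks).
ranks: |4|->4, |2|->3, |1|->1.5, |8|->6.5, |8|->6.5, |1|->1.5, |5|->5
Step 3: Attach original signs; sum ranks with positive sign and with negative sign.
W+ = 4 + 1.5 + 1.5 = 7
W- = 3 + 6.5 + 6.5 + 5 = 21
(Check: W+ + W- = 28 should equal n(n+1)/2 = 28.)
Step 4: Test statistic W = min(W+, W-) = 7.
Step 5: Ties in |d|, so use the tie-corrected normal approximation.
        E[W] = n(n+1)/4 = 7*8/4 = 14.
        Tie groups: |d|=1 (t=2), |d|=8 (t=2); sum(t^3 - t) = 12.
        Var[W] = n(n+1)(2n+1)/24 - sum(t^3-t)/48 = 840/24 - 12/48 = 34.75.
        z = (W - E[W]) / sqrt(Var[W]) = (7 - 14) / 5.8949 = -1.1875.
        Two-sided p = 2*Phi(z) = 0.235044.
Step 6: alpha = 0.05. fail to reject H0.

W+ = 7, W- = 21, W = min = 7, p = 0.235044, fail to reject H0.


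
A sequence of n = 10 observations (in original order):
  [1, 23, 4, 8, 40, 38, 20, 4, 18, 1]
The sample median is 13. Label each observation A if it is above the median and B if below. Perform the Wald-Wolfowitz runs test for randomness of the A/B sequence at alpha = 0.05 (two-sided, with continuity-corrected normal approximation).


Step 1: Compute median = 13; label A = above, B = below.
Labels in order: BABBAAABAB  (n_A = 5, n_B = 5)
Step 2: Count runs R = 7.
Step 3: Under H0 (random ordering), E[R] = 2*n_A*n_B/(n_A+n_B) + 1 = 2*5*5/10 + 1 = 6.0000.
        Var[R] = 2*n_A*n_B*(2*n_A*n_B - n_A - n_B) / ((n_A+n_B)^2 * (n_A+n_B-1)) = 2000/900 = 2.2222.
        SD[R] = 1.4907.
Step 4: Continuity-corrected z = (R - 0.5 - E[R]) / SD[R] = (7 - 0.5 - 6.0000) / 1.4907 = 0.3354.
Step 5: Two-sided p-value via normal approximation = 2*(1 - Phi(|z|)) = 0.737316.
Step 6: alpha = 0.05. fail to reject H0.

R = 7, z = 0.3354, p = 0.737316, fail to reject H0.


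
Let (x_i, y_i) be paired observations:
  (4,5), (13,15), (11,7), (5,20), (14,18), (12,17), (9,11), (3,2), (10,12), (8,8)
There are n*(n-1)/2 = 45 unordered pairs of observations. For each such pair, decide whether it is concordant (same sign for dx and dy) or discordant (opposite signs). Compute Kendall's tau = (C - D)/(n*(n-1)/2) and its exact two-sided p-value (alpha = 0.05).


Step 1: Enumerate the 45 unordered pairs (i,j) with i<j and classify each by sign(x_j-x_i) * sign(y_j-y_i).
  (1,2):dx=+9,dy=+10->C; (1,3):dx=+7,dy=+2->C; (1,4):dx=+1,dy=+15->C; (1,5):dx=+10,dy=+13->C
  (1,6):dx=+8,dy=+12->C; (1,7):dx=+5,dy=+6->C; (1,8):dx=-1,dy=-3->C; (1,9):dx=+6,dy=+7->C
  (1,10):dx=+4,dy=+3->C; (2,3):dx=-2,dy=-8->C; (2,4):dx=-8,dy=+5->D; (2,5):dx=+1,dy=+3->C
  (2,6):dx=-1,dy=+2->D; (2,7):dx=-4,dy=-4->C; (2,8):dx=-10,dy=-13->C; (2,9):dx=-3,dy=-3->C
  (2,10):dx=-5,dy=-7->C; (3,4):dx=-6,dy=+13->D; (3,5):dx=+3,dy=+11->C; (3,6):dx=+1,dy=+10->C
  (3,7):dx=-2,dy=+4->D; (3,8):dx=-8,dy=-5->C; (3,9):dx=-1,dy=+5->D; (3,10):dx=-3,dy=+1->D
  (4,5):dx=+9,dy=-2->D; (4,6):dx=+7,dy=-3->D; (4,7):dx=+4,dy=-9->D; (4,8):dx=-2,dy=-18->C
  (4,9):dx=+5,dy=-8->D; (4,10):dx=+3,dy=-12->D; (5,6):dx=-2,dy=-1->C; (5,7):dx=-5,dy=-7->C
  (5,8):dx=-11,dy=-16->C; (5,9):dx=-4,dy=-6->C; (5,10):dx=-6,dy=-10->C; (6,7):dx=-3,dy=-6->C
  (6,8):dx=-9,dy=-15->C; (6,9):dx=-2,dy=-5->C; (6,10):dx=-4,dy=-9->C; (7,8):dx=-6,dy=-9->C
  (7,9):dx=+1,dy=+1->C; (7,10):dx=-1,dy=-3->C; (8,9):dx=+7,dy=+10->C; (8,10):dx=+5,dy=+6->C
  (9,10):dx=-2,dy=-4->C
Step 2: C = 34, D = 11, total pairs = 45.
Step 3: tau = (C - D)/(n(n-1)/2) = (34 - 11)/45 = 0.511111.
Step 4: Exact two-sided p-value (enumerate n! = 3628800 permutations of y under H0): p = 0.046623.
Step 5: alpha = 0.05. reject H0.

tau_b = 0.5111 (C=34, D=11), p = 0.046623, reject H0.


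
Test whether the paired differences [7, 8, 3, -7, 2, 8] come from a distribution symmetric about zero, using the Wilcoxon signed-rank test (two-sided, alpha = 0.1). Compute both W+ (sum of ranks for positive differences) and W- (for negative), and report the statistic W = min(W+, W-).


Step 1: Drop any zero differences (none here) and take |d_i|.
|d| = [7, 8, 3, 7, 2, 8]
Step 2: Midrank |d_i| (ties get averaged ranks).
ranks: |7|->3.5, |8|->5.5, |3|->2, |7|->3.5, |2|->1, |8|->5.5
Step 3: Attach original signs; sum ranks with positive sign and with negative sign.
W+ = 3.5 + 5.5 + 2 + 1 + 5.5 = 17.5
W- = 3.5 = 3.5
(Check: W+ + W- = 21 should equal n(n+1)/2 = 21.)
Step 4: Test statistic W = min(W+, W-) = 3.5.
Step 5: Ties in |d|, so use the tie-corrected normal approximation.
        E[W] = n(n+1)/4 = 6*7/4 = 10.5.
        Tie groups: |d|=7 (t=2), |d|=8 (t=2); sum(t^3 - t) = 12.
        Var[W] = n(n+1)(2n+1)/24 - sum(t^3-t)/48 = 546/24 - 12/48 = 22.5.
        z = (W - E[W]) / sqrt(Var[W]) = (3.5 - 10.5) / 4.7434 = -1.4757.
        Two-sided p = 2*Phi(z) = 0.140017.
Step 6: alpha = 0.1. fail to reject H0.

W+ = 17.5, W- = 3.5, W = min = 3.5, p = 0.140017, fail to reject H0.


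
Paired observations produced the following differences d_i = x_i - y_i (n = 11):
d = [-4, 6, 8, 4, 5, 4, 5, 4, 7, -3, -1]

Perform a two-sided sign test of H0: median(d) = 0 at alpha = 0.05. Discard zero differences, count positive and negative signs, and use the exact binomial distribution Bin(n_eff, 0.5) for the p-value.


Step 1: Discard zero differences. Original n = 11; n_eff = number of nonzero differences = 11.
Nonzero differences (with sign): -4, +6, +8, +4, +5, +4, +5, +4, +7, -3, -1
Step 2: Count signs: positive = 8, negative = 3.
Step 3: Under H0: P(positive) = 0.5, so the number of positives S ~ Bin(11, 0.5).
Step 4: Two-sided exact p-value = sum of Bin(11,0.5) probabilities at or below the observed probability = 0.226562.
Step 5: alpha = 0.05. fail to reject H0.

n_eff = 11, pos = 8, neg = 3, p = 0.226562, fail to reject H0.


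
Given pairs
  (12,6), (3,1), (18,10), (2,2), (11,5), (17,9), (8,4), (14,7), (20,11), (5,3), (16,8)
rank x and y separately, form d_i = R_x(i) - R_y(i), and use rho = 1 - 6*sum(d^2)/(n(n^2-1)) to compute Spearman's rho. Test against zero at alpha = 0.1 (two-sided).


Step 1: Rank x and y separately (midranks; no ties here).
rank(x): 12->6, 3->2, 18->10, 2->1, 11->5, 17->9, 8->4, 14->7, 20->11, 5->3, 16->8
rank(y): 6->6, 1->1, 10->10, 2->2, 5->5, 9->9, 4->4, 7->7, 11->11, 3->3, 8->8
Step 2: d_i = R_x(i) - R_y(i); compute d_i^2.
  (6-6)^2=0, (2-1)^2=1, (10-10)^2=0, (1-2)^2=1, (5-5)^2=0, (9-9)^2=0, (4-4)^2=0, (7-7)^2=0, (11-11)^2=0, (3-3)^2=0, (8-8)^2=0
sum(d^2) = 2.
Step 3: rho = 1 - 6*2 / (11*(11^2 - 1)) = 1 - 12/1320 = 0.990909.
Step 4: Under H0, t = rho * sqrt((n-2)/(1-rho^2)) = 22.0966 ~ t(9).
Step 5: Two-sided p-value from the t-distribution with 9 df = 0.000000.
Step 6: alpha = 0.1. reject H0.

rho = 0.9909, p = 0.000000, reject H0 at alpha = 0.1.


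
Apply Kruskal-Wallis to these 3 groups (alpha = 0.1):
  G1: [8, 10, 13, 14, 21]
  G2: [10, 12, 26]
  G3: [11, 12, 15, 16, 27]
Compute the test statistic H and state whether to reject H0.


Step 1: Combine all N = 13 observations and assign midranks.
sorted (value, group, rank): (8,G1,1), (10,G1,2.5), (10,G2,2.5), (11,G3,4), (12,G2,5.5), (12,G3,5.5), (13,G1,7), (14,G1,8), (15,G3,9), (16,G3,10), (21,G1,11), (26,G2,12), (27,G3,13)
Step 2: Sum ranks within each group.
R_1 = 29.5 (n_1 = 5)
R_2 = 20 (n_2 = 3)
R_3 = 41.5 (n_3 = 5)
Step 3: H = 12/(N(N+1)) * sum(R_i^2/n_i) - 3(N+1)
     = 12/(13*14) * (29.5^2/5 + 20^2/3 + 41.5^2/5) - 3*14
     = 0.065934 * 651.833 - 42
     = 0.978022.
Step 4: Ties present; correction factor C = 1 - 12/(13^3 - 13) = 0.994505. Corrected H = 0.978022 / 0.994505 = 0.983425.
Step 5: Under H0, H ~ chi^2(2); p-value = 0.611578.
Step 6: alpha = 0.1. fail to reject H0.

H = 0.9834, df = 2, p = 0.611578, fail to reject H0.


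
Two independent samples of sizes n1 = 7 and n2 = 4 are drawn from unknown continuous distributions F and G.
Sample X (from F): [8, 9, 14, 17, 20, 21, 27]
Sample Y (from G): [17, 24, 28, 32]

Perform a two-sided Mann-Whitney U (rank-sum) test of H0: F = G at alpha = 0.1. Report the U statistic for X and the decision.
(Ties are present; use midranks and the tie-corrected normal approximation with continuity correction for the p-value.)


Step 1: Combine and sort all 11 observations; assign midranks.
sorted (value, group): (8,X), (9,X), (14,X), (17,X), (17,Y), (20,X), (21,X), (24,Y), (27,X), (28,Y), (32,Y)
ranks: 8->1, 9->2, 14->3, 17->4.5, 17->4.5, 20->6, 21->7, 24->8, 27->9, 28->10, 32->11
Step 2: Rank sum for X: R1 = 1 + 2 + 3 + 4.5 + 6 + 7 + 9 = 32.5.
Step 3: U_X = R1 - n1(n1+1)/2 = 32.5 - 7*8/2 = 32.5 - 28 = 4.5.
       U_Y = n1*n2 - U_X = 28 - 4.5 = 23.5.
Step 4: Ties are present, so use the tie-corrected normal approximation (with continuity correction) for the p-value.
Step 5: p-value = 0.088247; compare to alpha = 0.1. reject H0.

U_X = 4.5, p = 0.088247, reject H0 at alpha = 0.1.


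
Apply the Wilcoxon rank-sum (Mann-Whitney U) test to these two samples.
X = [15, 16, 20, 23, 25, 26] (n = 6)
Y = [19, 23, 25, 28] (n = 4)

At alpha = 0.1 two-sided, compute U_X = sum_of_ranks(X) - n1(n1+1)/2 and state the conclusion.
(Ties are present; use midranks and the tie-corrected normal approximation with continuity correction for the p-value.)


Step 1: Combine and sort all 10 observations; assign midranks.
sorted (value, group): (15,X), (16,X), (19,Y), (20,X), (23,X), (23,Y), (25,X), (25,Y), (26,X), (28,Y)
ranks: 15->1, 16->2, 19->3, 20->4, 23->5.5, 23->5.5, 25->7.5, 25->7.5, 26->9, 28->10
Step 2: Rank sum for X: R1 = 1 + 2 + 4 + 5.5 + 7.5 + 9 = 29.
Step 3: U_X = R1 - n1(n1+1)/2 = 29 - 6*7/2 = 29 - 21 = 8.
       U_Y = n1*n2 - U_X = 24 - 8 = 16.
Step 4: Ties are present, so use the tie-corrected normal approximation (with continuity correction) for the p-value.
Step 5: p-value = 0.452793; compare to alpha = 0.1. fail to reject H0.

U_X = 8, p = 0.452793, fail to reject H0 at alpha = 0.1.


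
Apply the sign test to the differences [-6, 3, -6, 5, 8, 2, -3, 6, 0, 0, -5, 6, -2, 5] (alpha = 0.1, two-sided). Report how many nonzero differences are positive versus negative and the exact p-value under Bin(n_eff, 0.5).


Step 1: Discard zero differences. Original n = 14; n_eff = number of nonzero differences = 12.
Nonzero differences (with sign): -6, +3, -6, +5, +8, +2, -3, +6, -5, +6, -2, +5
Step 2: Count signs: positive = 7, negative = 5.
Step 3: Under H0: P(positive) = 0.5, so the number of positives S ~ Bin(12, 0.5).
Step 4: Two-sided exact p-value = sum of Bin(12,0.5) probabilities at or below the observed probability = 0.774414.
Step 5: alpha = 0.1. fail to reject H0.

n_eff = 12, pos = 7, neg = 5, p = 0.774414, fail to reject H0.


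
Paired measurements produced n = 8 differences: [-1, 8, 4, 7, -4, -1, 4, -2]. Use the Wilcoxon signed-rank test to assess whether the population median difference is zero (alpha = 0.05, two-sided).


Step 1: Drop any zero differences (none here) and take |d_i|.
|d| = [1, 8, 4, 7, 4, 1, 4, 2]
Step 2: Midrank |d_i| (ties get averaged ranks).
ranks: |1|->1.5, |8|->8, |4|->5, |7|->7, |4|->5, |1|->1.5, |4|->5, |2|->3
Step 3: Attach original signs; sum ranks with positive sign and with negative sign.
W+ = 8 + 5 + 7 + 5 = 25
W- = 1.5 + 5 + 1.5 + 3 = 11
(Check: W+ + W- = 36 should equal n(n+1)/2 = 36.)
Step 4: Test statistic W = min(W+, W-) = 11.
Step 5: Ties in |d|, so use the tie-corrected normal approximation.
        E[W] = n(n+1)/4 = 8*9/4 = 18.
        Tie groups: |d|=1 (t=2), |d|=4 (t=3); sum(t^3 - t) = 30.
        Var[W] = n(n+1)(2n+1)/24 - sum(t^3-t)/48 = 1224/24 - 30/48 = 50.375.
        z = (W - E[W]) / sqrt(Var[W]) = (11 - 18) / 7.0975 = -0.9863.
        Two-sided p = 2*Phi(z) = 0.324007.
Step 6: alpha = 0.05. fail to reject H0.

W+ = 25, W- = 11, W = min = 11, p = 0.324007, fail to reject H0.


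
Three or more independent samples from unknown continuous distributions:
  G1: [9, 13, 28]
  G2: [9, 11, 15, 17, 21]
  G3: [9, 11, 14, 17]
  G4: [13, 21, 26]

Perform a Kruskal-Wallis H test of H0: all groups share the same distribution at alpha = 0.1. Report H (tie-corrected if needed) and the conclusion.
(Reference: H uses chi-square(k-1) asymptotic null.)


Step 1: Combine all N = 15 observations and assign midranks.
sorted (value, group, rank): (9,G1,2), (9,G2,2), (9,G3,2), (11,G2,4.5), (11,G3,4.5), (13,G1,6.5), (13,G4,6.5), (14,G3,8), (15,G2,9), (17,G2,10.5), (17,G3,10.5), (21,G2,12.5), (21,G4,12.5), (26,G4,14), (28,G1,15)
Step 2: Sum ranks within each group.
R_1 = 23.5 (n_1 = 3)
R_2 = 38.5 (n_2 = 5)
R_3 = 25 (n_3 = 4)
R_4 = 33 (n_4 = 3)
Step 3: H = 12/(N(N+1)) * sum(R_i^2/n_i) - 3(N+1)
     = 12/(15*16) * (23.5^2/3 + 38.5^2/5 + 25^2/4 + 33^2/3) - 3*16
     = 0.050000 * 999.783 - 48
     = 1.989167.
Step 4: Ties present; correction factor C = 1 - 48/(15^3 - 15) = 0.985714. Corrected H = 1.989167 / 0.985714 = 2.017995.
Step 5: Under H0, H ~ chi^2(3); p-value = 0.568680.
Step 6: alpha = 0.1. fail to reject H0.

H = 2.0180, df = 3, p = 0.568680, fail to reject H0.


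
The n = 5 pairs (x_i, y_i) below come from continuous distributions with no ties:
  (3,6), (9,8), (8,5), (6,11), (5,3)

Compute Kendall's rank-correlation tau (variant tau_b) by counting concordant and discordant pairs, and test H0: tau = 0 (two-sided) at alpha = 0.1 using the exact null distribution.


Step 1: Enumerate the 10 unordered pairs (i,j) with i<j and classify each by sign(x_j-x_i) * sign(y_j-y_i).
  (1,2):dx=+6,dy=+2->C; (1,3):dx=+5,dy=-1->D; (1,4):dx=+3,dy=+5->C; (1,5):dx=+2,dy=-3->D
  (2,3):dx=-1,dy=-3->C; (2,4):dx=-3,dy=+3->D; (2,5):dx=-4,dy=-5->C; (3,4):dx=-2,dy=+6->D
  (3,5):dx=-3,dy=-2->C; (4,5):dx=-1,dy=-8->C
Step 2: C = 6, D = 4, total pairs = 10.
Step 3: tau = (C - D)/(n(n-1)/2) = (6 - 4)/10 = 0.200000.
Step 4: Exact two-sided p-value (enumerate n! = 120 permutations of y under H0): p = 0.816667.
Step 5: alpha = 0.1. fail to reject H0.

tau_b = 0.2000 (C=6, D=4), p = 0.816667, fail to reject H0.


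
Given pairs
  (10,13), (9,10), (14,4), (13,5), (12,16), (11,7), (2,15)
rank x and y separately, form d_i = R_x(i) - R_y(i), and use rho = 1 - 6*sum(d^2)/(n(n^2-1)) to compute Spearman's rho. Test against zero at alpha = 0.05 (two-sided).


Step 1: Rank x and y separately (midranks; no ties here).
rank(x): 10->3, 9->2, 14->7, 13->6, 12->5, 11->4, 2->1
rank(y): 13->5, 10->4, 4->1, 5->2, 16->7, 7->3, 15->6
Step 2: d_i = R_x(i) - R_y(i); compute d_i^2.
  (3-5)^2=4, (2-4)^2=4, (7-1)^2=36, (6-2)^2=16, (5-7)^2=4, (4-3)^2=1, (1-6)^2=25
sum(d^2) = 90.
Step 3: rho = 1 - 6*90 / (7*(7^2 - 1)) = 1 - 540/336 = -0.607143.
Step 4: Under H0, t = rho * sqrt((n-2)/(1-rho^2)) = -1.7086 ~ t(5).
Step 5: Two-sided p-value from the t-distribution with 5 df = 0.148231.
Step 6: alpha = 0.05. fail to reject H0.

rho = -0.6071, p = 0.148231, fail to reject H0 at alpha = 0.05.


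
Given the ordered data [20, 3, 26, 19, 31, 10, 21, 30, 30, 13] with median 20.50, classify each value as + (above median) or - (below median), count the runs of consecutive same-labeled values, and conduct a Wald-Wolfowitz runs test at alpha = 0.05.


Step 1: Compute median = 20.50; label A = above, B = below.
Labels in order: BBABABAAAB  (n_A = 5, n_B = 5)
Step 2: Count runs R = 7.
Step 3: Under H0 (random ordering), E[R] = 2*n_A*n_B/(n_A+n_B) + 1 = 2*5*5/10 + 1 = 6.0000.
        Var[R] = 2*n_A*n_B*(2*n_A*n_B - n_A - n_B) / ((n_A+n_B)^2 * (n_A+n_B-1)) = 2000/900 = 2.2222.
        SD[R] = 1.4907.
Step 4: Continuity-corrected z = (R - 0.5 - E[R]) / SD[R] = (7 - 0.5 - 6.0000) / 1.4907 = 0.3354.
Step 5: Two-sided p-value via normal approximation = 2*(1 - Phi(|z|)) = 0.737316.
Step 6: alpha = 0.05. fail to reject H0.

R = 7, z = 0.3354, p = 0.737316, fail to reject H0.


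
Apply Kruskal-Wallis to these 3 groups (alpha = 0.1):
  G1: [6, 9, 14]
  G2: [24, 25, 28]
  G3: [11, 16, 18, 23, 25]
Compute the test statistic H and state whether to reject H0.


Step 1: Combine all N = 11 observations and assign midranks.
sorted (value, group, rank): (6,G1,1), (9,G1,2), (11,G3,3), (14,G1,4), (16,G3,5), (18,G3,6), (23,G3,7), (24,G2,8), (25,G2,9.5), (25,G3,9.5), (28,G2,11)
Step 2: Sum ranks within each group.
R_1 = 7 (n_1 = 3)
R_2 = 28.5 (n_2 = 3)
R_3 = 30.5 (n_3 = 5)
Step 3: H = 12/(N(N+1)) * sum(R_i^2/n_i) - 3(N+1)
     = 12/(11*12) * (7^2/3 + 28.5^2/3 + 30.5^2/5) - 3*12
     = 0.090909 * 473.133 - 36
     = 7.012121.
Step 4: Ties present; correction factor C = 1 - 6/(11^3 - 11) = 0.995455. Corrected H = 7.012121 / 0.995455 = 7.044140.
Step 5: Under H0, H ~ chi^2(2); p-value = 0.029538.
Step 6: alpha = 0.1. reject H0.

H = 7.0441, df = 2, p = 0.029538, reject H0.


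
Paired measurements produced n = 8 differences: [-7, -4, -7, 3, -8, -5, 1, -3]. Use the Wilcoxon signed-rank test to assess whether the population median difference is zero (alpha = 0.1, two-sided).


Step 1: Drop any zero differences (none here) and take |d_i|.
|d| = [7, 4, 7, 3, 8, 5, 1, 3]
Step 2: Midrank |d_i| (ties get averaged ranks).
ranks: |7|->6.5, |4|->4, |7|->6.5, |3|->2.5, |8|->8, |5|->5, |1|->1, |3|->2.5
Step 3: Attach original signs; sum ranks with positive sign and with negative sign.
W+ = 2.5 + 1 = 3.5
W- = 6.5 + 4 + 6.5 + 8 + 5 + 2.5 = 32.5
(Check: W+ + W- = 36 should equal n(n+1)/2 = 36.)
Step 4: Test statistic W = min(W+, W-) = 3.5.
Step 5: Ties in |d|, so use the tie-corrected normal approximation.
        E[W] = n(n+1)/4 = 8*9/4 = 18.
        Tie groups: |d|=3 (t=2), |d|=7 (t=2); sum(t^3 - t) = 12.
        Var[W] = n(n+1)(2n+1)/24 - sum(t^3-t)/48 = 1224/24 - 12/48 = 50.75.
        z = (W - E[W]) / sqrt(Var[W]) = (3.5 - 18) / 7.1239 = -2.0354.
        Two-sided p = 2*Phi(z) = 0.041811.
Step 6: alpha = 0.1. reject H0.

W+ = 3.5, W- = 32.5, W = min = 3.5, p = 0.041811, reject H0.


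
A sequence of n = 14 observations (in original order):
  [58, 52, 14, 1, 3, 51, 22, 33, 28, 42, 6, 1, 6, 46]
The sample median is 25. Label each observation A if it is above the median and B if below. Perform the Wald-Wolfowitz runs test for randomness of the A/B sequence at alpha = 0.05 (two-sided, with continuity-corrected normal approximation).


Step 1: Compute median = 25; label A = above, B = below.
Labels in order: AABBBABAAABBBA  (n_A = 7, n_B = 7)
Step 2: Count runs R = 7.
Step 3: Under H0 (random ordering), E[R] = 2*n_A*n_B/(n_A+n_B) + 1 = 2*7*7/14 + 1 = 8.0000.
        Var[R] = 2*n_A*n_B*(2*n_A*n_B - n_A - n_B) / ((n_A+n_B)^2 * (n_A+n_B-1)) = 8232/2548 = 3.2308.
        SD[R] = 1.7974.
Step 4: Continuity-corrected z = (R + 0.5 - E[R]) / SD[R] = (7 + 0.5 - 8.0000) / 1.7974 = -0.2782.
Step 5: Two-sided p-value via normal approximation = 2*(1 - Phi(|z|)) = 0.780879.
Step 6: alpha = 0.05. fail to reject H0.

R = 7, z = -0.2782, p = 0.780879, fail to reject H0.


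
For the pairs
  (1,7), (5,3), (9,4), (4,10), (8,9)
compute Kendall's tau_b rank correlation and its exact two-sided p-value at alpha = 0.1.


Step 1: Enumerate the 10 unordered pairs (i,j) with i<j and classify each by sign(x_j-x_i) * sign(y_j-y_i).
  (1,2):dx=+4,dy=-4->D; (1,3):dx=+8,dy=-3->D; (1,4):dx=+3,dy=+3->C; (1,5):dx=+7,dy=+2->C
  (2,3):dx=+4,dy=+1->C; (2,4):dx=-1,dy=+7->D; (2,5):dx=+3,dy=+6->C; (3,4):dx=-5,dy=+6->D
  (3,5):dx=-1,dy=+5->D; (4,5):dx=+4,dy=-1->D
Step 2: C = 4, D = 6, total pairs = 10.
Step 3: tau = (C - D)/(n(n-1)/2) = (4 - 6)/10 = -0.200000.
Step 4: Exact two-sided p-value (enumerate n! = 120 permutations of y under H0): p = 0.816667.
Step 5: alpha = 0.1. fail to reject H0.

tau_b = -0.2000 (C=4, D=6), p = 0.816667, fail to reject H0.


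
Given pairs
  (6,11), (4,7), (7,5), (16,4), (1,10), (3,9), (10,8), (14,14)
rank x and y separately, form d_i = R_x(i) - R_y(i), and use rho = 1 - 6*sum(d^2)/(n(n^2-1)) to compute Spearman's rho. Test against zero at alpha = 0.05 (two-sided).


Step 1: Rank x and y separately (midranks; no ties here).
rank(x): 6->4, 4->3, 7->5, 16->8, 1->1, 3->2, 10->6, 14->7
rank(y): 11->7, 7->3, 5->2, 4->1, 10->6, 9->5, 8->4, 14->8
Step 2: d_i = R_x(i) - R_y(i); compute d_i^2.
  (4-7)^2=9, (3-3)^2=0, (5-2)^2=9, (8-1)^2=49, (1-6)^2=25, (2-5)^2=9, (6-4)^2=4, (7-8)^2=1
sum(d^2) = 106.
Step 3: rho = 1 - 6*106 / (8*(8^2 - 1)) = 1 - 636/504 = -0.261905.
Step 4: Under H0, t = rho * sqrt((n-2)/(1-rho^2)) = -0.6647 ~ t(6).
Step 5: Two-sided p-value from the t-distribution with 6 df = 0.530923.
Step 6: alpha = 0.05. fail to reject H0.

rho = -0.2619, p = 0.530923, fail to reject H0 at alpha = 0.05.


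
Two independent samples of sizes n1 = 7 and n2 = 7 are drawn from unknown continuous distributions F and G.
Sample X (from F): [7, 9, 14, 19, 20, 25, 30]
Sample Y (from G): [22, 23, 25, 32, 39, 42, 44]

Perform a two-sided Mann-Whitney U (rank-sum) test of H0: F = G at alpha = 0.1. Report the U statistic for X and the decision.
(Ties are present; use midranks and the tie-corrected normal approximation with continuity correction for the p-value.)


Step 1: Combine and sort all 14 observations; assign midranks.
sorted (value, group): (7,X), (9,X), (14,X), (19,X), (20,X), (22,Y), (23,Y), (25,X), (25,Y), (30,X), (32,Y), (39,Y), (42,Y), (44,Y)
ranks: 7->1, 9->2, 14->3, 19->4, 20->5, 22->6, 23->7, 25->8.5, 25->8.5, 30->10, 32->11, 39->12, 42->13, 44->14
Step 2: Rank sum for X: R1 = 1 + 2 + 3 + 4 + 5 + 8.5 + 10 = 33.5.
Step 3: U_X = R1 - n1(n1+1)/2 = 33.5 - 7*8/2 = 33.5 - 28 = 5.5.
       U_Y = n1*n2 - U_X = 49 - 5.5 = 43.5.
Step 4: Ties are present, so use the tie-corrected normal approximation (with continuity correction) for the p-value.
Step 5: p-value = 0.017960; compare to alpha = 0.1. reject H0.

U_X = 5.5, p = 0.017960, reject H0 at alpha = 0.1.


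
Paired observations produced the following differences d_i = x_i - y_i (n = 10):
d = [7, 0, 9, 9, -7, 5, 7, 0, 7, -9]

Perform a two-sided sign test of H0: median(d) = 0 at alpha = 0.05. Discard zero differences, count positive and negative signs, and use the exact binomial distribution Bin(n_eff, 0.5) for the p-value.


Step 1: Discard zero differences. Original n = 10; n_eff = number of nonzero differences = 8.
Nonzero differences (with sign): +7, +9, +9, -7, +5, +7, +7, -9
Step 2: Count signs: positive = 6, negative = 2.
Step 3: Under H0: P(positive) = 0.5, so the number of positives S ~ Bin(8, 0.5).
Step 4: Two-sided exact p-value = sum of Bin(8,0.5) probabilities at or below the observed probability = 0.289062.
Step 5: alpha = 0.05. fail to reject H0.

n_eff = 8, pos = 6, neg = 2, p = 0.289062, fail to reject H0.
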